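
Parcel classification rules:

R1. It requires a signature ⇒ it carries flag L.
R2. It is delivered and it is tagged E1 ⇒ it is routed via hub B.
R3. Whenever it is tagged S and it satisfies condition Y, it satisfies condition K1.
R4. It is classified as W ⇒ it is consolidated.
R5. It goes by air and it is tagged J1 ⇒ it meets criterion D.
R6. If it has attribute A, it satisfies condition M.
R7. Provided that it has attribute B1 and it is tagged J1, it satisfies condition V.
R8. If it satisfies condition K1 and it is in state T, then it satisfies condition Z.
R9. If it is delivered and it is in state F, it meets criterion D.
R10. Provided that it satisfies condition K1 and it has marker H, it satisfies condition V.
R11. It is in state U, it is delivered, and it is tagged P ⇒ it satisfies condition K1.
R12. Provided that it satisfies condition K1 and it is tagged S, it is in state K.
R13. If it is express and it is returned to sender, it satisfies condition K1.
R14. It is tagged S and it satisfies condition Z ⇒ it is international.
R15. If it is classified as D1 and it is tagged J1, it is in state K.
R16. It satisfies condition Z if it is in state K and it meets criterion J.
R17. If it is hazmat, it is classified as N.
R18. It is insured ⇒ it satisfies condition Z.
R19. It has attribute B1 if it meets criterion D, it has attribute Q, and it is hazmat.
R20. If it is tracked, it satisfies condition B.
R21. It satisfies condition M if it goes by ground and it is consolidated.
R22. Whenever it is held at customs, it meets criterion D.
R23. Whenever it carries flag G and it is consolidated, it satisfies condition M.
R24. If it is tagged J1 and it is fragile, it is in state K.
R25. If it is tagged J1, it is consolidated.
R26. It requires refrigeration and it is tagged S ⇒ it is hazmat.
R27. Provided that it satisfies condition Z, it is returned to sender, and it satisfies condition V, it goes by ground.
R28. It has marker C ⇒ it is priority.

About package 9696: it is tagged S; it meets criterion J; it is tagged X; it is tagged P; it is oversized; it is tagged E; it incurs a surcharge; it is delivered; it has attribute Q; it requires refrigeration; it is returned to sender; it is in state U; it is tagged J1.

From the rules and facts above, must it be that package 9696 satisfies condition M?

Forward chaining from the given facts derives: satisfies condition K1, is in state K, satisfies condition Z, is consolidated, is hazmat, is international, is classified as N.
Rules concluding "it satisfies condition M": R6 needs "it has attribute A"; R21 needs "it goes by ground"; R23 needs "it carries flag G" — none of these are established.

No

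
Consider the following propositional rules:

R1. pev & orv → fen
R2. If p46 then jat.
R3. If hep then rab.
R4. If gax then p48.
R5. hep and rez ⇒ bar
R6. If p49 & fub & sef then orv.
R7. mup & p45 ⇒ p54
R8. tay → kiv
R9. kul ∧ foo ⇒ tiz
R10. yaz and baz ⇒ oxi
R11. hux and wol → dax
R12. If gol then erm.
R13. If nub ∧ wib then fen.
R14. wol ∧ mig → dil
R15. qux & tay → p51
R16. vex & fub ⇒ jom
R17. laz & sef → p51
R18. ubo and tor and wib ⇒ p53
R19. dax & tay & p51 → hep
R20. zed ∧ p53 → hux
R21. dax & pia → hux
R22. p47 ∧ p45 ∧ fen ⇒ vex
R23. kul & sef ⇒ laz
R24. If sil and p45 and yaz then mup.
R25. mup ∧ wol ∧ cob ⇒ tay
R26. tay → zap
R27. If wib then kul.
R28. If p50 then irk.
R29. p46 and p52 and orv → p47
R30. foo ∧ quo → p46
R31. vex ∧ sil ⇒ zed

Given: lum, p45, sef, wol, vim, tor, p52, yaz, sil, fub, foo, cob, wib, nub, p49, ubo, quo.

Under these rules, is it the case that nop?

No

Forward chaining from the given facts derives: orv, fen, p53, mup, tay, zap, kul, p46, jat, p54, kiv, tiz, laz, p47, p51, vex, zed, jom, hux, dax, hep, rab.
No rule has nop as its conclusion, and it is not among the given facts.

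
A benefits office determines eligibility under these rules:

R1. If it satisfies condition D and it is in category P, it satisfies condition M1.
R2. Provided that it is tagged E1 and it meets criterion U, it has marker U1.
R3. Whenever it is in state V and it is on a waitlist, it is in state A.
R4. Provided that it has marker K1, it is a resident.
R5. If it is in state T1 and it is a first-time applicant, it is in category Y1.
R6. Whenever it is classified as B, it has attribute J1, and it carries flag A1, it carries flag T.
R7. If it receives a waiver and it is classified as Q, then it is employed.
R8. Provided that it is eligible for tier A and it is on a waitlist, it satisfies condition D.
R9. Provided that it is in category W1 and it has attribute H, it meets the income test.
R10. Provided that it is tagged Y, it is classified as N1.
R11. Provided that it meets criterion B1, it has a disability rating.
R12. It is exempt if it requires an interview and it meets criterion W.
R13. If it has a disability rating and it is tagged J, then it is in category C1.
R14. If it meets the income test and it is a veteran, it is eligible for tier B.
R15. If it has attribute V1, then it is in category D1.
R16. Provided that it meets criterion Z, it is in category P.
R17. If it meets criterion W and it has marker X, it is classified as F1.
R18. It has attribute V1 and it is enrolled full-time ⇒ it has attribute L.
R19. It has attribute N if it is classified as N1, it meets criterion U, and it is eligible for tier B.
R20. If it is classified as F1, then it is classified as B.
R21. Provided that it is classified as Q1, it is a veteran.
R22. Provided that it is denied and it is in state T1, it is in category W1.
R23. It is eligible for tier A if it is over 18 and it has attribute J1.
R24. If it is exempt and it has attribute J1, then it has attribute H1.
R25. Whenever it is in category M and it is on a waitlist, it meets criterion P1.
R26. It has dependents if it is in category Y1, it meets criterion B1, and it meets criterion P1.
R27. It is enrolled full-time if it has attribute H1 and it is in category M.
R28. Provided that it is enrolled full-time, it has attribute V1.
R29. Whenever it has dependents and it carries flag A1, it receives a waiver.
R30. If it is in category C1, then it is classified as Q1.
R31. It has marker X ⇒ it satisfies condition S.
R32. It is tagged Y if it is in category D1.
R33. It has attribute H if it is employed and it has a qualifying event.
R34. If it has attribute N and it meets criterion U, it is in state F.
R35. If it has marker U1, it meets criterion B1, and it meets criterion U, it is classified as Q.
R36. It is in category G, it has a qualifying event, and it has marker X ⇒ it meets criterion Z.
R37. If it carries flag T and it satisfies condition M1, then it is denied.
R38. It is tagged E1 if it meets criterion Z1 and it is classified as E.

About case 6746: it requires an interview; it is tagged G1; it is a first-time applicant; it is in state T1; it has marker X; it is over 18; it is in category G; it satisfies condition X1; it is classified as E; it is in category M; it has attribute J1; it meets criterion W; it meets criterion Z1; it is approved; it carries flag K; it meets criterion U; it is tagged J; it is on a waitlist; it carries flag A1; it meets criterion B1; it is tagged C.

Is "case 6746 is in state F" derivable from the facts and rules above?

Forward chaining from the given facts derives: is in category Y1, has a disability rating, is exempt, is in category C1, is classified as F1, is classified as B, is eligible for tier A, has attribute H1, meets criterion P1, has dependents, is enrolled full-time, has attribute V1, receives a waiver, is classified as Q1, satisfies condition S, is tagged E1, has marker U1, carries flag T, satisfies condition D, is in category D1, has attribute L, is a veteran, is tagged Y, is classified as Q, is employed, is classified as N1.
The only rule concluding "it is in state F" is R34, which needs "it has attribute N"; that is never established.

No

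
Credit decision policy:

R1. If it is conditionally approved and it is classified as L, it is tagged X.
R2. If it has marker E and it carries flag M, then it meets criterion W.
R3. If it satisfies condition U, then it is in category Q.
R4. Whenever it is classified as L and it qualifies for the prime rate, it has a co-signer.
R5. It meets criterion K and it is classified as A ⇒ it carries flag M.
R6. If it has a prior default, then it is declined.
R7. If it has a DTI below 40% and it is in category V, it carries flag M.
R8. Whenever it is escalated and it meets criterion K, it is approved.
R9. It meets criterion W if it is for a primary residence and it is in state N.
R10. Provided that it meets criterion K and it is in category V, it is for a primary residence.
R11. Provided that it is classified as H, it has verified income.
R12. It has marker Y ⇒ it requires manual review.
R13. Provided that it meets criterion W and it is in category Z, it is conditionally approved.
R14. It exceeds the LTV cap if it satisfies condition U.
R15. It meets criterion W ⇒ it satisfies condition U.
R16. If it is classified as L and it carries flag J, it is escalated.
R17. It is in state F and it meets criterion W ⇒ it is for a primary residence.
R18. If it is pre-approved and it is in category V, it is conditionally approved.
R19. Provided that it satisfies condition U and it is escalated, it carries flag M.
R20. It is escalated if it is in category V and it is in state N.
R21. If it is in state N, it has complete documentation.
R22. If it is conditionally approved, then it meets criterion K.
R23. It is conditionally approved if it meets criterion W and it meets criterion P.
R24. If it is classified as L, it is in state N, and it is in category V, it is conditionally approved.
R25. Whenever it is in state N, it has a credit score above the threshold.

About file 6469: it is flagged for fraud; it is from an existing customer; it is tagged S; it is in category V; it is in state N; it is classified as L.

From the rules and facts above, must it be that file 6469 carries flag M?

By R20 (it is in category V, it is in state N): it is escalated.
By R24 (it is classified as L, it is in state N, it is in category V): it is conditionally approved.
By R22 (it is conditionally approved): it meets criterion K.
By R10 (it meets criterion K, it is in category V): it is for a primary residence.
By R9 (it is for a primary residence, it is in state N): it meets criterion W.
By R15 (it meets criterion W): it satisfies condition U.
By R19 (it satisfies condition U, it is escalated): it carries flag M.

Yes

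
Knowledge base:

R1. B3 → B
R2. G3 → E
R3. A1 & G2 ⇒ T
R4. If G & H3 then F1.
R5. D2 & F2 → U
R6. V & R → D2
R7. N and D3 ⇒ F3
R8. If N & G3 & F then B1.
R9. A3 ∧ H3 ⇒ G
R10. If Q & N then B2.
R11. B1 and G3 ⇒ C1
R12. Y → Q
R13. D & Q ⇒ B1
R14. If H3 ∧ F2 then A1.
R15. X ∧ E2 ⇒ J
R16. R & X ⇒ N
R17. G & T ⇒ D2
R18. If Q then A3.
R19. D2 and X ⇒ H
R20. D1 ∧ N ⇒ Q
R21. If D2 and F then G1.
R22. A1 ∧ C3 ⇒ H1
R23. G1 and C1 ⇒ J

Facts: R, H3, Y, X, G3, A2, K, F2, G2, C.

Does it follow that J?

No

Forward chaining from the given facts derives: E, Q, A1, N, A3, T, G, B2, D2, H, F1, U.
Rules concluding J: R15 needs E2; R23 needs G1 — none of these are established.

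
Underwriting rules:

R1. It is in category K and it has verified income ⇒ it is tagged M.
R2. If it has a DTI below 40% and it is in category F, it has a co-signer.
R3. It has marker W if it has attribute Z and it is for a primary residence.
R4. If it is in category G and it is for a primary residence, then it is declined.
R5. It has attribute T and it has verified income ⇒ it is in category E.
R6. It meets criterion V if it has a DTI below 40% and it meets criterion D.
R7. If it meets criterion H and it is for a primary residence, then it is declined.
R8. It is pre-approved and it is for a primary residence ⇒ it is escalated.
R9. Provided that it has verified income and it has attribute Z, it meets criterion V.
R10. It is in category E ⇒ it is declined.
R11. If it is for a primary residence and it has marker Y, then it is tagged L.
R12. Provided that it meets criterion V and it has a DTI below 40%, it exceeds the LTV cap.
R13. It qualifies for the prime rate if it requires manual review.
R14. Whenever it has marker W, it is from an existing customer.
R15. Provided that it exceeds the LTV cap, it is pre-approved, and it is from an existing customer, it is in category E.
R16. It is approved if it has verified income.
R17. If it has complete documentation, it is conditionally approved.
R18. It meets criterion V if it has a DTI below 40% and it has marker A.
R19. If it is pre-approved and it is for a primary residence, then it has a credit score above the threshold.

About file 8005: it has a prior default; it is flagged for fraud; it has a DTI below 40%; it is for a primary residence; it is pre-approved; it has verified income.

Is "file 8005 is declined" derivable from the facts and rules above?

No

Forward chaining from the given facts derives: is escalated, is approved, has a credit score above the threshold.
Rules concluding "it is declined": R4 needs "it is in category G"; R7 needs "it meets criterion H"; R10 needs "it is in category E" — none of these are established.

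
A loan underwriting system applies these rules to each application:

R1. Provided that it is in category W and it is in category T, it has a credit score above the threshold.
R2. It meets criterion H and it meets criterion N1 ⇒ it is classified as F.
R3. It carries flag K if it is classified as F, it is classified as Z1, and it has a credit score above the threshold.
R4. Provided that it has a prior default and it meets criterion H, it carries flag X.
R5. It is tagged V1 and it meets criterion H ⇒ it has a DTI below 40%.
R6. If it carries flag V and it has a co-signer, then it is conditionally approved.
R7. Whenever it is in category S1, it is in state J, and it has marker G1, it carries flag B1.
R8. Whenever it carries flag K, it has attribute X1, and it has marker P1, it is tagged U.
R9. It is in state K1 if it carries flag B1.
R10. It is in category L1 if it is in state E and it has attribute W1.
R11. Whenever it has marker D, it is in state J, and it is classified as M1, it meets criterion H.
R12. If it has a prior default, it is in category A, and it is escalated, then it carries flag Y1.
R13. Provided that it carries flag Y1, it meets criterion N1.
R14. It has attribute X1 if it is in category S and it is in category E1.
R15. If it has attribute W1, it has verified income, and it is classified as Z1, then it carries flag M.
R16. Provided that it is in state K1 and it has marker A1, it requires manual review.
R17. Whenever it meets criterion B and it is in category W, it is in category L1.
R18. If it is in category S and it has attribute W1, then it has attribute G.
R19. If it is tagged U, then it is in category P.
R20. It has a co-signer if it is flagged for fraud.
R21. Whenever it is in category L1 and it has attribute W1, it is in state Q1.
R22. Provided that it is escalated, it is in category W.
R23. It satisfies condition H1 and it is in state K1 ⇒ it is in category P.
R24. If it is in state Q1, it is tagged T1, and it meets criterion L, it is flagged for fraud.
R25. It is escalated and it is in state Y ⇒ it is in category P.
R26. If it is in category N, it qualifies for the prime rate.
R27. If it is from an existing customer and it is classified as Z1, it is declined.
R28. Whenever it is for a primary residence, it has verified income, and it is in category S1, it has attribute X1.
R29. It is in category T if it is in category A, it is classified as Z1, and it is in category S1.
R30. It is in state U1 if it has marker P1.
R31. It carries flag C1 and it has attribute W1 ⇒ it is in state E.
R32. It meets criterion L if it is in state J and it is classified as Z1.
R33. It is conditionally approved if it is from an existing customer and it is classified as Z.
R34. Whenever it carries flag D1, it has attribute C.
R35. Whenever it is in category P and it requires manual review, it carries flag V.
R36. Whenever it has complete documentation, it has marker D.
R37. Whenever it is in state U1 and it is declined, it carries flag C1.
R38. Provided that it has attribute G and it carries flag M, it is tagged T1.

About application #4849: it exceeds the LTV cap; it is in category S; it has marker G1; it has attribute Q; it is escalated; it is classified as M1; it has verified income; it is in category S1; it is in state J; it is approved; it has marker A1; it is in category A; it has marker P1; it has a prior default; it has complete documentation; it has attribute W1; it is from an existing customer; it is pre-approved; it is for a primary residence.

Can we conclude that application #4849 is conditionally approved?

Forward chaining from the given facts derives: carries flag B1, is in state K1, carries flag Y1, meets criterion N1, requires manual review, has attribute G, is in category W, has attribute X1, is in state U1, has marker D, meets criterion H, is classified as F, carries flag X.
Rules concluding "it is conditionally approved": R6 needs "it carries flag V"; R33 needs "it is classified as Z" — none of these are established.

No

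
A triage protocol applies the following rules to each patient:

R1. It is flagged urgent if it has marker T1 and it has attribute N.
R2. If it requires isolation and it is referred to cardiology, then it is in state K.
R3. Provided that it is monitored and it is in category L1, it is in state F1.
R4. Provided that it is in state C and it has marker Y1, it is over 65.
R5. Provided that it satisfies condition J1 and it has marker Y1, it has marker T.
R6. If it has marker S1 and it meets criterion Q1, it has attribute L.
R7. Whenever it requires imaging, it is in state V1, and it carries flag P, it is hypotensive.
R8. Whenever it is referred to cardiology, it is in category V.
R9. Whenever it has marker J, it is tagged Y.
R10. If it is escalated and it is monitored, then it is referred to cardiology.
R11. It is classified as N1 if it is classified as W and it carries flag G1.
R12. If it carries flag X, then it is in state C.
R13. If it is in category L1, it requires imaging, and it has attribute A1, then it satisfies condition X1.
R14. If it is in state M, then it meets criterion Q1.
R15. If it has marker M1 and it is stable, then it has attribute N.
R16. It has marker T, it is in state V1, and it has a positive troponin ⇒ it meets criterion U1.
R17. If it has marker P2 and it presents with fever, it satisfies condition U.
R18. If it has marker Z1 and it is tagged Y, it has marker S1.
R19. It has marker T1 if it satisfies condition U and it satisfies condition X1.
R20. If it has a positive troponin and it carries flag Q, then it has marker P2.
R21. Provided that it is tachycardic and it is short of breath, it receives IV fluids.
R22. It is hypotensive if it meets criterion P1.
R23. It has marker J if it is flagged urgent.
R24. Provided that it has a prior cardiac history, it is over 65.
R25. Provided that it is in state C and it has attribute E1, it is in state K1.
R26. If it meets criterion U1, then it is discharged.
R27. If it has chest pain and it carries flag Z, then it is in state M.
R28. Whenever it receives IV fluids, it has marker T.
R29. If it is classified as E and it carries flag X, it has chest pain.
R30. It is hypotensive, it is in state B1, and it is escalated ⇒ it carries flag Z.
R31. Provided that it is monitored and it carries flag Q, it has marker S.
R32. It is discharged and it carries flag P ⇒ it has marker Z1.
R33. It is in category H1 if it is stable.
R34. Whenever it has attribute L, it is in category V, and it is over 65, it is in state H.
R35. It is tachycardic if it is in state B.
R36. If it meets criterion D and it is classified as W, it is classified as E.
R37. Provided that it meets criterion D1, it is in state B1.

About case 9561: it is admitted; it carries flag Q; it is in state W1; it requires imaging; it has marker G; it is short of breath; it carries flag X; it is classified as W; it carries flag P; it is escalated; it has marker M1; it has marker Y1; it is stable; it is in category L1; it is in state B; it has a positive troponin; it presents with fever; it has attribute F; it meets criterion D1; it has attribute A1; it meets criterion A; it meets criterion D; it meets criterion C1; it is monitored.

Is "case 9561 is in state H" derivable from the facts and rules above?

Forward chaining from the given facts derives: is in state F1, is referred to cardiology, is in state C, satisfies condition X1, has attribute N, has marker P2, has marker S, is in category H1, is tachycardic, is classified as E, is in state B1, is over 65, is in category V, satisfies condition U, has marker T1, receives IV fluids, has marker T, has chest pain, is flagged urgent, has marker J, is tagged Y.
The only rule concluding "it is in state H" is R34, which needs "it has attribute L"; that is never established.

No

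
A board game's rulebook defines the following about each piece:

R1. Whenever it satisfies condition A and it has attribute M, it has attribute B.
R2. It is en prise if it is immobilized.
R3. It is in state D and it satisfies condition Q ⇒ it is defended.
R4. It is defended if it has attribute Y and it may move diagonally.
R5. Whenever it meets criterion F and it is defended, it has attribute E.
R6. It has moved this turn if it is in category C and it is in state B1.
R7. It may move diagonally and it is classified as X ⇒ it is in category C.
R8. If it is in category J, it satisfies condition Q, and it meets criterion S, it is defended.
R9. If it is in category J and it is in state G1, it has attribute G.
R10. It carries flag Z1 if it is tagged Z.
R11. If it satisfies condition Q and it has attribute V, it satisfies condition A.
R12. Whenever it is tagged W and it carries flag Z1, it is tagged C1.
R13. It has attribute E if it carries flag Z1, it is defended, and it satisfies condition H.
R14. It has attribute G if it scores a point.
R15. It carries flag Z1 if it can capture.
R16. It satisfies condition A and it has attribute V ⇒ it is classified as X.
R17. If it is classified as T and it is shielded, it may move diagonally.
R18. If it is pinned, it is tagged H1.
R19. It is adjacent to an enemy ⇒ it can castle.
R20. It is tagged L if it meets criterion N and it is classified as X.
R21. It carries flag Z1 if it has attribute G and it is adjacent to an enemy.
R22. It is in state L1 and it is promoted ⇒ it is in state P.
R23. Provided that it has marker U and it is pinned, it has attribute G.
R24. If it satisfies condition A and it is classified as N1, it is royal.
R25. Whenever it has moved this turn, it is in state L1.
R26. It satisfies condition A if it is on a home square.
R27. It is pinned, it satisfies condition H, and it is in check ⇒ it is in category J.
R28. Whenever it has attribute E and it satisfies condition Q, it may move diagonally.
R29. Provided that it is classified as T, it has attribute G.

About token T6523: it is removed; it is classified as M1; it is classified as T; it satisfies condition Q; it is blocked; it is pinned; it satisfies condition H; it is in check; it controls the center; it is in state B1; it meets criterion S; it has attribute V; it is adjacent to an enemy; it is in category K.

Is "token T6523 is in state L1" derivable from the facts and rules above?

By R11 (it satisfies condition Q, it has attribute V): it satisfies condition A.
By R16 (it satisfies condition A, it has attribute V): it is classified as X.
By R27 (it is pinned, it satisfies condition H, it is in check): it is in category J.
By R29 (it is classified as T): it has attribute G.
By R8 (it is in category J, it satisfies condition Q, it meets criterion S): it is defended.
By R21 (it has attribute G, it is adjacent to an enemy): it carries flag Z1.
By R13 (it carries flag Z1, it is defended, it satisfies condition H): it has attribute E.
By R28 (it has attribute E, it satisfies condition Q): it may move diagonally.
By R7 (it may move diagonally, it is classified as X): it is in category C.
By R6 (it is in category C, it is in state B1): it has moved this turn.
By R25 (it has moved this turn): it is in state L1.

Yes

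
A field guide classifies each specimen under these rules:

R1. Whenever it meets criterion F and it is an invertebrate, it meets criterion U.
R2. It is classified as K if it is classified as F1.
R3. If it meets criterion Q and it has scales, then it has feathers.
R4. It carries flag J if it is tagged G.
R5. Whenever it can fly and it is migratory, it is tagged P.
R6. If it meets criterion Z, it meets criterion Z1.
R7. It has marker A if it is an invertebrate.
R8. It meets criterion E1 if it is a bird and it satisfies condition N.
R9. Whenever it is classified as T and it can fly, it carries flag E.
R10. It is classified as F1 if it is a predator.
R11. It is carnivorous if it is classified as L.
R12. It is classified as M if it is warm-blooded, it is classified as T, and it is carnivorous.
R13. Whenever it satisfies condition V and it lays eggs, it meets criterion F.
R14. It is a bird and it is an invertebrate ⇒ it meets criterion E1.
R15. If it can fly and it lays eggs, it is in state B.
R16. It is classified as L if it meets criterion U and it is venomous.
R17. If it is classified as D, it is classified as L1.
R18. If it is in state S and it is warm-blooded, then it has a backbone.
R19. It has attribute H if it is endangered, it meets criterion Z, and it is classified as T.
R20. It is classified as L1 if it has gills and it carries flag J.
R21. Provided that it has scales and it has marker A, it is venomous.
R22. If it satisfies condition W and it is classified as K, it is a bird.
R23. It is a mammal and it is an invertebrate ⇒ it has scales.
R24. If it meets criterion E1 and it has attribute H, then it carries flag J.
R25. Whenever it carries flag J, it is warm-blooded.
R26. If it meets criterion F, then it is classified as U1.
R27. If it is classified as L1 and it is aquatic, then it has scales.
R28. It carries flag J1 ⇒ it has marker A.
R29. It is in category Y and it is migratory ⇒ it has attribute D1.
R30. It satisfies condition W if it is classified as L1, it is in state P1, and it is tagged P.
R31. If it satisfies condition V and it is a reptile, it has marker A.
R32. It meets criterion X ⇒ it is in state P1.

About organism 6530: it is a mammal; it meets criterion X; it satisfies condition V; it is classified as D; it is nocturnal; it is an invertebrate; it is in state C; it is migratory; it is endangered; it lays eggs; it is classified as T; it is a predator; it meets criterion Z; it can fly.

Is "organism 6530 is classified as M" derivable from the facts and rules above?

By R5 (it can fly, it is migratory): it is tagged P.
By R7 (it is an invertebrate): it has marker A.
By R10 (it is a predator): it is classified as F1.
By R13 (it satisfies condition V, it lays eggs): it meets criterion F.
By R17 (it is classified as D): it is classified as L1.
By R19 (it is endangered, it meets criterion Z, it is classified as T): it has attribute H.
By R23 (it is a mammal, it is an invertebrate): it has scales.
By R32 (it meets criterion X): it is in state P1.
By R1 (it meets criterion F, it is an invertebrate): it meets criterion U.
By R2 (it is classified as F1): it is classified as K.
By R21 (it has scales, it has marker A): it is venomous.
By R30 (it is classified as L1, it is in state P1, it is tagged P): it satisfies condition W.
By R16 (it meets criterion U, it is venomous): it is classified as L.
By R22 (it satisfies condition W, it is classified as K): it is a bird.
By R11 (it is classified as L): it is carnivorous.
By R14 (it is a bird, it is an invertebrate): it meets criterion E1.
By R24 (it meets criterion E1, it has attribute H): it carries flag J.
By R25 (it carries flag J): it is warm-blooded.
By R12 (it is warm-blooded, it is classified as T, it is carnivorous): it is classified as M.

Yes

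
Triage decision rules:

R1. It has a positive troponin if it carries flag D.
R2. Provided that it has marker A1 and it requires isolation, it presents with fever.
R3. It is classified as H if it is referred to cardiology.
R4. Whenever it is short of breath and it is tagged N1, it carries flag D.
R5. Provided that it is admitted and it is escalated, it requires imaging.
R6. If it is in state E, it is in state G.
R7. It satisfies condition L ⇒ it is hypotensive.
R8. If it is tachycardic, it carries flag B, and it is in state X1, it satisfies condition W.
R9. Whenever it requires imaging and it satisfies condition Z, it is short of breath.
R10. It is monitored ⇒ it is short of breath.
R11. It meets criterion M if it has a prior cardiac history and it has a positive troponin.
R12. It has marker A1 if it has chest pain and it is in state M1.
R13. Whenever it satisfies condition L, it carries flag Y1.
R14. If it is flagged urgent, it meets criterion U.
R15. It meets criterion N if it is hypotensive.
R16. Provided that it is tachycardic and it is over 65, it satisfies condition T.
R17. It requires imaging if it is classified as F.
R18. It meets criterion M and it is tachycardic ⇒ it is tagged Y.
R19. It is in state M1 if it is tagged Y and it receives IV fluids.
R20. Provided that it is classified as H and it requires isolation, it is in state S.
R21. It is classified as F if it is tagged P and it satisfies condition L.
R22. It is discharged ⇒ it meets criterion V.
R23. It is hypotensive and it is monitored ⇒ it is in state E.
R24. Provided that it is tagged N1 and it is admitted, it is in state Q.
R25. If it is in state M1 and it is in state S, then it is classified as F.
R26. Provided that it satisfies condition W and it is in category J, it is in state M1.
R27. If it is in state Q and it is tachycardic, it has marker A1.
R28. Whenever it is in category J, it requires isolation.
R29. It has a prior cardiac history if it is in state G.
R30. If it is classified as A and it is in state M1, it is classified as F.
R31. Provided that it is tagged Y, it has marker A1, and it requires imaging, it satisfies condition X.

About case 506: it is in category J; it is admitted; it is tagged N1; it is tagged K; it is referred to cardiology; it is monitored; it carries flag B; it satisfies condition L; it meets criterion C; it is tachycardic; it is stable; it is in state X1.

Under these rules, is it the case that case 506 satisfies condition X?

By R3 (it is referred to cardiology): it is classified as H.
By R7 (it satisfies condition L): it is hypotensive.
By R8 (it is tachycardic, it carries flag B, it is in state X1): it satisfies condition W.
By R10 (it is monitored): it is short of breath.
By R23 (it is hypotensive, it is monitored): it is in state E.
By R24 (it is tagged N1, it is admitted): it is in state Q.
By R26 (it satisfies condition W, it is in category J): it is in state M1.
By R27 (it is in state Q, it is tachycardic): it has marker A1.
By R28 (it is in category J): it requires isolation.
By R4 (it is short of breath, it is tagged N1): it carries flag D.
By R6 (it is in state E): it is in state G.
By R20 (it is classified as H, it requires isolation): it is in state S.
By R25 (it is in state M1, it is in state S): it is classified as F.
By R29 (it is in state G): it has a prior cardiac history.
By R1 (it carries flag D): it has a positive troponin.
By R11 (it has a prior cardiac history, it has a positive troponin): it meets criterion M.
By R17 (it is classified as F): it requires imaging.
By R18 (it meets criterion M, it is tachycardic): it is tagged Y.
By R31 (it is tagged Y, it has marker A1, it requires imaging): it satisfies condition X.

Yes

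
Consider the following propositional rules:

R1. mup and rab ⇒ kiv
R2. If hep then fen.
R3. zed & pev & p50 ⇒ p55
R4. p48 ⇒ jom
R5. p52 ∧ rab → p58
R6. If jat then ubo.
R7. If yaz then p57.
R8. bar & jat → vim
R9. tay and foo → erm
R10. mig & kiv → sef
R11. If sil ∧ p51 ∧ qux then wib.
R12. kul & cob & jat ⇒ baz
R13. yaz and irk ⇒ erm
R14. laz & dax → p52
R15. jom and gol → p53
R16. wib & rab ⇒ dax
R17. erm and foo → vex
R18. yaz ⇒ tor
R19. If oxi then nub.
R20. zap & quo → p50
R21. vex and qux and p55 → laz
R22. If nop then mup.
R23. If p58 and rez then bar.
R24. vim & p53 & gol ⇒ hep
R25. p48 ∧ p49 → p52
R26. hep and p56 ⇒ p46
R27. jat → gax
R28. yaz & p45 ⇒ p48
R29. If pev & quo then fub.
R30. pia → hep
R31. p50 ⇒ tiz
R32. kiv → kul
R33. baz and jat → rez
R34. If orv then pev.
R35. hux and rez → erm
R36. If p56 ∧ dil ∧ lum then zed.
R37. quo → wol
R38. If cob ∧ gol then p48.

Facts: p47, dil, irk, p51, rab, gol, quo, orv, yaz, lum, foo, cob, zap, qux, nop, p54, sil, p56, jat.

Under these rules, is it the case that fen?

wib  (by R11: sil, p51, qux)
erm  (by R13: yaz, irk)
dax  (by R16: wib, rab)
vex  (by R17: erm, foo)
p50  (by R20: zap, quo)
mup  (by R22: nop)
pev  (by R34: orv)
zed  (by R36: p56, dil, lum)
p48  (by R38: cob, gol)
kiv  (by R1: mup, rab)
p55  (by R3: zed, pev, p50)
jom  (by R4: p48)
p53  (by R15: jom, gol)
laz  (by R21: vex, qux, p55)
kul  (by R32: kiv)
baz  (by R12: kul, cob, jat)
p52  (by R14: laz, dax)
rez  (by R33: baz, jat)
p58  (by R5: p52, rab)
bar  (by R23: p58, rez)
vim  (by R8: bar, jat)
hep  (by R24: vim, p53, gol)
fen  (by R2: hep)

Yes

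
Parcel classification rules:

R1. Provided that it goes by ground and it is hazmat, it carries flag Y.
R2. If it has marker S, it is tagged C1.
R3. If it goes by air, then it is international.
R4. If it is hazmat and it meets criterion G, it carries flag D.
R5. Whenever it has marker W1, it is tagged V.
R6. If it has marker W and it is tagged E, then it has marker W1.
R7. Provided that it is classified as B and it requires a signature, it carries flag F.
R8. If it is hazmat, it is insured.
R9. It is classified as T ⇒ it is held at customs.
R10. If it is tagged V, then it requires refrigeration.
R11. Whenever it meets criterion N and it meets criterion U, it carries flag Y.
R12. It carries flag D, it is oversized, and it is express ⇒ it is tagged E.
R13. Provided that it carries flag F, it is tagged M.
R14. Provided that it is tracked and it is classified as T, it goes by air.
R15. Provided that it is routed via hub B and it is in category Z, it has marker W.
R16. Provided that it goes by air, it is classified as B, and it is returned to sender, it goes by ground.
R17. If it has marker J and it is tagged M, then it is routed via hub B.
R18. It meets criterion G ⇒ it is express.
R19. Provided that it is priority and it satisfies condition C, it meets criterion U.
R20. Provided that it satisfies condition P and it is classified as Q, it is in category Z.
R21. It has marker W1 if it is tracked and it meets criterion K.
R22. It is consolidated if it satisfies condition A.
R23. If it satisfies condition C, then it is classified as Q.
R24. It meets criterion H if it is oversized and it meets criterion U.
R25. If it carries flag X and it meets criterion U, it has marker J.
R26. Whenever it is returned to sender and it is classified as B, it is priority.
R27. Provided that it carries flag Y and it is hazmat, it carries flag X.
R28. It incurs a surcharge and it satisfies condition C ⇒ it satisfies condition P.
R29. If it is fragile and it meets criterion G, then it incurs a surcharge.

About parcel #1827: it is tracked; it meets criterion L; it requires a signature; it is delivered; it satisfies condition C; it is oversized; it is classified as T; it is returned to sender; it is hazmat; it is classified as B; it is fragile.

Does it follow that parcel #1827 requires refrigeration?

Forward chaining from the given facts derives: carries flag F, is insured, is held at customs, is tagged M, goes by air, goes by ground, is classified as Q, is priority, carries flag Y, is international, meets criterion U, meets criterion H, carries flag X, has marker J, is routed via hub B.
The only rule concluding "it requires refrigeration" is R10, which needs "it is tagged V"; that is never established.

No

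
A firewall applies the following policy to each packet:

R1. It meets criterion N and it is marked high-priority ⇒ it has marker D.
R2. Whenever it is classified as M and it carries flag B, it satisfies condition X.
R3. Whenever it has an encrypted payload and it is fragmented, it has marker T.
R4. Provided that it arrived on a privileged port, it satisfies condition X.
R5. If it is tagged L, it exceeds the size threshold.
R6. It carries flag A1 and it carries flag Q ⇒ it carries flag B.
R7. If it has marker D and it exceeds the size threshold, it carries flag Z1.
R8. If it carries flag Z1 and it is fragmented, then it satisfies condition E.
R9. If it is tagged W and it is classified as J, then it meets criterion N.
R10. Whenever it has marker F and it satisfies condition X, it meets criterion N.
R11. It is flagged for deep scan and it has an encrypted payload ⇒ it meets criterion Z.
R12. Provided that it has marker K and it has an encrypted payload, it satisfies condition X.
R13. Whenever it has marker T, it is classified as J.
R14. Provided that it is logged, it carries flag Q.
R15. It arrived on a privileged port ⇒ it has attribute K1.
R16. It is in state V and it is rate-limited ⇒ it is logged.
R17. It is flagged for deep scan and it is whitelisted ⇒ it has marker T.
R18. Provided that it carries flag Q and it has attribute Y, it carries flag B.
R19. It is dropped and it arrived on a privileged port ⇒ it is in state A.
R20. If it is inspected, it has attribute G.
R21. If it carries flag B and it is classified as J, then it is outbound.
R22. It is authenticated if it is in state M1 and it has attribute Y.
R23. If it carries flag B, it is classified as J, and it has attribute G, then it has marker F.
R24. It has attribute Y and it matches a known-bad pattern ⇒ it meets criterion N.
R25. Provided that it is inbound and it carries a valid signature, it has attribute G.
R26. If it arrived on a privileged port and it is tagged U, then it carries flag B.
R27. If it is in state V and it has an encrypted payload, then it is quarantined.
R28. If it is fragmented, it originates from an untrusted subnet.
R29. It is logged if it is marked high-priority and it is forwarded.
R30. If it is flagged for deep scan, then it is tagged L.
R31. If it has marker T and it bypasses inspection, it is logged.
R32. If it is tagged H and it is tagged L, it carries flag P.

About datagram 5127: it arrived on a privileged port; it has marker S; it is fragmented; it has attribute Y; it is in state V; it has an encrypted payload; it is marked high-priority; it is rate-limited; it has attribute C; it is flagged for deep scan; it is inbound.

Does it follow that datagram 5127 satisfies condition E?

No

Forward chaining from the given facts derives: has marker T, satisfies condition X, meets criterion Z, is classified as J, has attribute K1, is logged, is quarantined, originates from an untrusted subnet, is tagged L, exceeds the size threshold, carries flag Q, carries flag B, is outbound.
The only rule concluding "it satisfies condition E" is R8, which needs "it carries flag Z1"; that is never established.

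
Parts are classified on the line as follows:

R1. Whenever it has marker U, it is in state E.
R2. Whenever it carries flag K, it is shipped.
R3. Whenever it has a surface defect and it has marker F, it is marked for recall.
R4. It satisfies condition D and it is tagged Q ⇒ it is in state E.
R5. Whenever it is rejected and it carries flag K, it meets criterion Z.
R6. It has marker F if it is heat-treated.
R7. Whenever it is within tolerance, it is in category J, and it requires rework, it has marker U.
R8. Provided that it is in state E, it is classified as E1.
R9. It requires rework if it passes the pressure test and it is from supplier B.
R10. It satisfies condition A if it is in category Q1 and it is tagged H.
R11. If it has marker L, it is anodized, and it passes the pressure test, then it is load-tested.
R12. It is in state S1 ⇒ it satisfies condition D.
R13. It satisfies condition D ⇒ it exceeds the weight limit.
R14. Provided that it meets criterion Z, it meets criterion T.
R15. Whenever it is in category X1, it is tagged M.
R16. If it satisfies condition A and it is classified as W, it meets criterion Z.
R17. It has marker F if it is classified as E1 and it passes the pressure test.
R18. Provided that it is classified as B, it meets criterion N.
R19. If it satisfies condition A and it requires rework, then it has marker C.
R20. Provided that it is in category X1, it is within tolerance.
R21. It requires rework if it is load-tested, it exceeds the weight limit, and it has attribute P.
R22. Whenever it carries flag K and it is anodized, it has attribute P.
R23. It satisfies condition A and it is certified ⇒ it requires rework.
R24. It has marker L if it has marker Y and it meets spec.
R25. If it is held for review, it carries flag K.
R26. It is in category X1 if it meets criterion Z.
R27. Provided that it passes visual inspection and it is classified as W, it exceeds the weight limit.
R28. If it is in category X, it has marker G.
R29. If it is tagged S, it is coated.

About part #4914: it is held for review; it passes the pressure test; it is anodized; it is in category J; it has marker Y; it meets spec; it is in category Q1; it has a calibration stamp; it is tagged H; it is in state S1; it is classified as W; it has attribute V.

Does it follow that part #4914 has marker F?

Yes

By R10 (it is in category Q1, it is tagged H): it satisfies condition A.
By R12 (it is in state S1): it satisfies condition D.
By R13 (it satisfies condition D): it exceeds the weight limit.
By R16 (it satisfies condition A, it is classified as W): it meets criterion Z.
By R24 (it has marker Y, it meets spec): it has marker L.
By R25 (it is held for review): it carries flag K.
By R26 (it meets criterion Z): it is in category X1.
By R11 (it has marker L, it is anodized, it passes the pressure test): it is load-tested.
By R20 (it is in category X1): it is within tolerance.
By R22 (it carries flag K, it is anodized): it has attribute P.
By R21 (it is load-tested, it exceeds the weight limit, it has attribute P): it requires rework.
By R7 (it is within tolerance, it is in category J, it requires rework): it has marker U.
By R1 (it has marker U): it is in state E.
By R8 (it is in state E): it is classified as E1.
By R17 (it is classified as E1, it passes the pressure test): it has marker F.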